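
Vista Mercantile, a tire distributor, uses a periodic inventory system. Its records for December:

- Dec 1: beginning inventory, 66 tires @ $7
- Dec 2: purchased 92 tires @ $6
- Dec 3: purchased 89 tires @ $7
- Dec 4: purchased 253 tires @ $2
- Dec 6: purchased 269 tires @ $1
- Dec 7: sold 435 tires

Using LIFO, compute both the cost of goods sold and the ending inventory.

Dec 7, 435 sold [LIFO — newest first]: 269 @ $1 + 166 @ $2 = $601
Ending inventory: 66 @ $7 + 92 @ $6 + 89 @ $7 + 87 @ $2 = $1,811
Check: goods available $2,412 = COGS $601 + ending $1,811

COGS = $601; ending inventory = $1,811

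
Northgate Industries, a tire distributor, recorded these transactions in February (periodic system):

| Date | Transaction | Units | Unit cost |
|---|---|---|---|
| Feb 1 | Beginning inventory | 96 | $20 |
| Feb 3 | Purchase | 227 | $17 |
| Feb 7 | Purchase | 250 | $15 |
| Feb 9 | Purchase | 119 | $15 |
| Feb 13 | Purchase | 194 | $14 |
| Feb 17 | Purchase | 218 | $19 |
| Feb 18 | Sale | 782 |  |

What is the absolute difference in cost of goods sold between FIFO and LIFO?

$164

FIFO COGS: 96 @ $20 + 227 @ $17 + 250 @ $15 + 119 @ $15 + 90 @ $14 = $12,574
LIFO COGS: 218 @ $19 + 194 @ $14 + 119 @ $15 + 250 @ $15 + 1 @ $17 = $12,410
Difference = |$12,574 − $12,410| = $164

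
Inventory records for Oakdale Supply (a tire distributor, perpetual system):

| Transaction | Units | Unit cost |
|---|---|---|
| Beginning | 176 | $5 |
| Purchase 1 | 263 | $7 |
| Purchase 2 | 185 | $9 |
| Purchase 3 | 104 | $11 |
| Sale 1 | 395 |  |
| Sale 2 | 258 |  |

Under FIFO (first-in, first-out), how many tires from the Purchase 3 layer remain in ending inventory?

75

Sale 1 (395) [FIFO — oldest first]: 176 @ $5 + 219 @ $7 = $2,413
Sale 2 (258) [FIFO — oldest first]: 44 @ $7 + 185 @ $9 + 29 @ $11 = $2,292
Total COGS = $2,413 + $2,292 = $4,705
Ending inventory: 75 @ $11 = $825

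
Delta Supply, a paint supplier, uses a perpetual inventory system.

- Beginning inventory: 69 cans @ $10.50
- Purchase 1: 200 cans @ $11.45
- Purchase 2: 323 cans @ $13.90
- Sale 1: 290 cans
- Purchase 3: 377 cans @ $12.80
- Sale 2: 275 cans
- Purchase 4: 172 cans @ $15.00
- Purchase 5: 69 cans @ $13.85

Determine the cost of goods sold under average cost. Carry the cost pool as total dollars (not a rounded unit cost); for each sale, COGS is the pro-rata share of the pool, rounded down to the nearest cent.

After Beginning: 69 on hand, pool $724.50 (≈ $10.5000 each)
After Purchase 1: 269 on hand, pool $3,014.50 (≈ $11.2063 each)
After Purchase 2: 592 on hand, pool $7,504.20 (≈ $12.6760 each)
Sale 1, sell 290: 290/592 × $7,504.20 → $3,676.04
After Purchase 3: 679 on hand, pool $8,653.76 (≈ $12.7449 each)
Sale 2, sell 275: 275/679 × $8,653.76 → $3,504.83
After Purchase 4: 576 on hand, pool $7,728.93 (≈ $13.4183 each)
After Purchase 5: 645 on hand, pool $8,684.58 (≈ $13.4645 each)
Total COGS = $3,676.04 + $3,504.83 = $7,180.87
Ending inventory (cost pool remaining) = $8,684.58

COGS = $7,180.87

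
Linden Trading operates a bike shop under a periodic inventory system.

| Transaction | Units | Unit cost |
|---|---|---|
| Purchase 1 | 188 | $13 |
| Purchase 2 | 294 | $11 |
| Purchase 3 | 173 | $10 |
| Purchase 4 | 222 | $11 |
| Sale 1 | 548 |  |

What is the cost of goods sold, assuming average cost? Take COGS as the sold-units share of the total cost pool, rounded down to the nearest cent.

Sale 1, sell 548: 548/877 × $9,850.00 → $6,154.84
Ending inventory (cost pool remaining) = $3,695.16

COGS = $6,154.84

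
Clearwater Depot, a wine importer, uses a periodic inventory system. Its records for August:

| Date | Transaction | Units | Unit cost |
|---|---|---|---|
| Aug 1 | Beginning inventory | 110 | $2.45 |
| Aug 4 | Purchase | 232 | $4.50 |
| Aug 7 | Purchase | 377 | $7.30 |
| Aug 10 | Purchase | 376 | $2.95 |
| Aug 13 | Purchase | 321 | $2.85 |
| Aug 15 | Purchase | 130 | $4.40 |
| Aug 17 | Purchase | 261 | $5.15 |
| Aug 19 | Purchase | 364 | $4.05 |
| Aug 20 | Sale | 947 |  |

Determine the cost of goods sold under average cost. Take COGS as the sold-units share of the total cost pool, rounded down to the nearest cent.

Aug 20, sell 947: 947/2171 × $9,480.00 → $4,135.21
Ending inventory (cost pool remaining) = $5,344.79

COGS = $4,135.21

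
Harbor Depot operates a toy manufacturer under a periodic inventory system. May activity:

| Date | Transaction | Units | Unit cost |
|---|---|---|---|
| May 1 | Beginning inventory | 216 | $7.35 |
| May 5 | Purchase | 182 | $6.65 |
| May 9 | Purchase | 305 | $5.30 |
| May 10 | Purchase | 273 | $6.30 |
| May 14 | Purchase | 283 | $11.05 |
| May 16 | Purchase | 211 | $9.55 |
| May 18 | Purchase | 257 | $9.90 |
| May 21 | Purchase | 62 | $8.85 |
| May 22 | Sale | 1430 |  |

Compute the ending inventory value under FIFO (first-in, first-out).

Ending inventory = $3,475.00

May 22, 1430 sold [FIFO — oldest first]: 216 @ $7.35 + 182 @ $6.65 + 305 @ $5.30 + 273 @ $6.30 + 283 @ $11.05 + 171 @ $9.55 = $10,894.50
Ending inventory: 40 @ $9.55 + 257 @ $9.90 + 62 @ $8.85 = $3,475.00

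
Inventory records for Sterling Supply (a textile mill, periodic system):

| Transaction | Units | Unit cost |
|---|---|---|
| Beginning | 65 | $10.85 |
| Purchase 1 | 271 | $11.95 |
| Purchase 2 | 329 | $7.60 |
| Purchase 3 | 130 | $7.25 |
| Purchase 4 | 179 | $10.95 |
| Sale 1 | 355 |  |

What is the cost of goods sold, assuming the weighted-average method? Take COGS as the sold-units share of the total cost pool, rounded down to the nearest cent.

Sale 1, sell 355: 355/974 × $9,346.65 → $3,406.63
Ending inventory (cost pool remaining) = $5,940.02
Check: goods available $9,346.65 = COGS $3,406.63 + ending $5,940.02

COGS = $3,406.63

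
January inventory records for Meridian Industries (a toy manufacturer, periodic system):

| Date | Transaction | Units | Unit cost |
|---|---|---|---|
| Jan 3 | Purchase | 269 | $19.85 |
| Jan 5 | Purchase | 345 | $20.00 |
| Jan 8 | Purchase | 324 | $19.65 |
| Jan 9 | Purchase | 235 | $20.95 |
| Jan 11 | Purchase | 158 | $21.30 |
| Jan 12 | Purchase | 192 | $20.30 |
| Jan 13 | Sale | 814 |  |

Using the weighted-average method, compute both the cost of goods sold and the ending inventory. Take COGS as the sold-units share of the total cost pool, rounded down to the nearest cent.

Jan 13, sell 814: 814/1523 × $30,792.50 → $16,457.71
Ending inventory (cost pool remaining) = $14,334.79

COGS = $16,457.71; ending inventory = $14,334.79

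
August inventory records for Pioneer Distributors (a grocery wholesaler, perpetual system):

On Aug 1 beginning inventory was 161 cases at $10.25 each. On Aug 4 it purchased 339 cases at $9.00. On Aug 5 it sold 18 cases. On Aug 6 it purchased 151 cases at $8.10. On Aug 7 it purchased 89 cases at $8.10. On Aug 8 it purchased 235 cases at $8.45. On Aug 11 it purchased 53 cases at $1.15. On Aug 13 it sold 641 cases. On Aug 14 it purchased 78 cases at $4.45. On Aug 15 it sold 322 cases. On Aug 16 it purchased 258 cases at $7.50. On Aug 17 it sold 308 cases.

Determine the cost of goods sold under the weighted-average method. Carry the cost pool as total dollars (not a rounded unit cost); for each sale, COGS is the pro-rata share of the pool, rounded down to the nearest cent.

After Aug 1: 161 on hand, pool $1,650.25 (≈ $10.2500 each)
After Aug 4: 500 on hand, pool $4,701.25 (≈ $9.4025 each)
Aug 5, sell 18: 18/500 × $4,701.25 → $169.24
After Aug 6: 633 on hand, pool $5,755.11 (≈ $9.0918 each)
After Aug 7: 722 on hand, pool $6,476.01 (≈ $8.9695 each)
After Aug 8: 957 on hand, pool $8,461.76 (≈ $8.8420 each)
After Aug 11: 1010 on hand, pool $8,522.71 (≈ $8.4383 each)
Aug 13, sell 641: 641/1010 × $8,522.71 → $5,408.96
After Aug 14: 447 on hand, pool $3,460.85 (≈ $7.7424 each)
Aug 15, sell 322: 322/447 × $3,460.85 → $2,493.05
After Aug 16: 383 on hand, pool $2,902.80 (≈ $7.5791 each)
Aug 17, sell 308: 308/383 × $2,902.80 → $2,334.36
Total COGS = $169.24 + $5,408.96 + $2,493.05 + $2,334.36 = $10,405.61
Ending inventory (cost pool remaining) = $568.44

COGS = $10,405.61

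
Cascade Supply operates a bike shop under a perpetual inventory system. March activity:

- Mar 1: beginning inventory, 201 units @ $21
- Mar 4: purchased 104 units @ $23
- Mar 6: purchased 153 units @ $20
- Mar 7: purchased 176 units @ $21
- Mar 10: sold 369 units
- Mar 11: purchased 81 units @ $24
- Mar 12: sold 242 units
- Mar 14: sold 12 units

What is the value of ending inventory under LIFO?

Mar 10, 369 sold [LIFO — newest first]: 176 @ $21 + 153 @ $20 + 40 @ $23 = $7,676
Mar 12, 242 sold [LIFO — newest first]: 81 @ $24 + 64 @ $23 + 97 @ $21 = $5,453
Mar 14, 12 sold [LIFO — newest first]: 12 @ $21 = $252
Total COGS = $7,676 + $5,453 + $252 = $13,381
Ending inventory: 92 @ $21 = $1,932

Ending inventory = $1,932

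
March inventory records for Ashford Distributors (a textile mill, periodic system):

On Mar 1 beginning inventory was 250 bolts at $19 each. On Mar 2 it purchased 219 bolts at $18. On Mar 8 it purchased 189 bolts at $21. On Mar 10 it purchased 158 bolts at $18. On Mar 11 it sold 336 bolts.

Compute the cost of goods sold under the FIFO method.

COGS = $6,298

Mar 11, 336 sold [FIFO — oldest first]: 250 @ $19 + 86 @ $18 = $6,298
Ending inventory: 133 @ $18 + 189 @ $21 + 158 @ $18 = $9,207
Check: goods available $15,505 = COGS $6,298 + ending $9,207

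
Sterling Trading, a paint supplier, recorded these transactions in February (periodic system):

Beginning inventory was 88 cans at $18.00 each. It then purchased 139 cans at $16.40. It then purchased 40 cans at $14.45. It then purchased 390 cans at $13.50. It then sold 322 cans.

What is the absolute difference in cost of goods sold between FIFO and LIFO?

FIFO COGS: 88 @ $18.00 + 139 @ $16.40 + 40 @ $14.45 + 55 @ $13.50 = $5,184.10
LIFO COGS: 322 @ $13.50 = $4,347.00
Difference = |$5,184.10 − $4,347.00| = $837.10

$837.10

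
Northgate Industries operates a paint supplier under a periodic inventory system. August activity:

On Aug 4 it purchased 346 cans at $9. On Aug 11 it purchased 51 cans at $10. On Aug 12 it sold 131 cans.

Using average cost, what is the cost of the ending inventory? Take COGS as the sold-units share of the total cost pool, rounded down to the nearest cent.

Aug 12, sell 131: 131/397 × $3,624.00 → $1,195.82
Ending inventory (cost pool remaining) = $2,428.18

Ending inventory = $2,428.18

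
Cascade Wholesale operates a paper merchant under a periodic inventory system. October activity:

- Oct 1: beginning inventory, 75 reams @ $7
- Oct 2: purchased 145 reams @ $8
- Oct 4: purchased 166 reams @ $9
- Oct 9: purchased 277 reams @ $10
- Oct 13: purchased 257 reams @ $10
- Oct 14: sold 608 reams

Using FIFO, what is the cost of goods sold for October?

Oct 14, 608 sold [FIFO — oldest first]: 75 @ $7 + 145 @ $8 + 166 @ $9 + 222 @ $10 = $5,399
Ending inventory: 55 @ $10 + 257 @ $10 = $3,120

COGS = $5,399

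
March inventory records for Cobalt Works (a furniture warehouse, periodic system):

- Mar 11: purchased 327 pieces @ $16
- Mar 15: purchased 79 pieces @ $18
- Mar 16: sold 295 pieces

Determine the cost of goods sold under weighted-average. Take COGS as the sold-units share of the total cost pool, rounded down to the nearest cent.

Mar 16, sell 295: 295/406 × $6,654.00 → $4,834.80
Ending inventory (cost pool remaining) = $1,819.20

COGS = $4,834.80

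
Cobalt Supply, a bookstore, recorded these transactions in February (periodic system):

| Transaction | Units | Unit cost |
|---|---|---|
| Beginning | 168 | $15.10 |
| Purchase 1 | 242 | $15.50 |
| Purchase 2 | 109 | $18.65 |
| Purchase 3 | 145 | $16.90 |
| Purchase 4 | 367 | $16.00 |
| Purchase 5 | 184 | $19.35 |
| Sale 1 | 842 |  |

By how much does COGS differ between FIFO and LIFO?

FIFO COGS: 168 @ $15.10 + 242 @ $15.50 + 109 @ $18.65 + 145 @ $16.90 + 178 @ $16.00 = $13,619.15
LIFO COGS: 184 @ $19.35 + 367 @ $16.00 + 145 @ $16.90 + 109 @ $18.65 + 37 @ $15.50 = $14,489.25
Difference = |$13,619.15 − $14,489.25| = $870.10

$870.10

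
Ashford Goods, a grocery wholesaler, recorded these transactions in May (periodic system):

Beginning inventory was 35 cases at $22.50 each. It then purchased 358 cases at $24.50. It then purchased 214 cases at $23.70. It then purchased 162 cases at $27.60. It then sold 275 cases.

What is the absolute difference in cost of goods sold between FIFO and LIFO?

FIFO COGS: 35 @ $22.50 + 240 @ $24.50 = $6,667.50
LIFO COGS: 162 @ $27.60 + 113 @ $23.70 = $7,149.30
Difference = |$6,667.50 − $7,149.30| = $481.80

$481.80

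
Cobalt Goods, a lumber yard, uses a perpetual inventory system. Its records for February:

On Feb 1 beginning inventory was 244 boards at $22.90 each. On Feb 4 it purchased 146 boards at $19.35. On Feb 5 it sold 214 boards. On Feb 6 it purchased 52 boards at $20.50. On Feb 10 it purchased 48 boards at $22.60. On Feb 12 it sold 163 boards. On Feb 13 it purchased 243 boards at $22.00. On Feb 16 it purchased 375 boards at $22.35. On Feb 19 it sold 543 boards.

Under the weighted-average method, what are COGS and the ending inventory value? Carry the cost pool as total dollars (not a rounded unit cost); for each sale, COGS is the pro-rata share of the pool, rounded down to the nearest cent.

COGS = $20,134.12; ending inventory = $4,156.63

After Feb 1: 244 on hand, pool $5,587.60 (≈ $22.9000 each)
After Feb 4: 390 on hand, pool $8,412.70 (≈ $21.5710 each)
Feb 5, sell 214: 214/390 × $8,412.70 → $4,616.19
After Feb 6: 228 on hand, pool $4,862.51 (≈ $21.3268 each)
After Feb 10: 276 on hand, pool $5,947.31 (≈ $21.5482 each)
Feb 12, sell 163: 163/276 × $5,947.31 → $3,512.36
After Feb 13: 356 on hand, pool $7,780.95 (≈ $21.8566 each)
After Feb 16: 731 on hand, pool $16,162.20 (≈ $22.1097 each)
Feb 19, sell 543: 543/731 × $16,162.20 → $12,005.57
Total COGS = $4,616.19 + $3,512.36 + $12,005.57 = $20,134.12
Ending inventory (cost pool remaining) = $4,156.63
Check: goods available $24,290.75 = COGS $20,134.12 + ending $4,156.63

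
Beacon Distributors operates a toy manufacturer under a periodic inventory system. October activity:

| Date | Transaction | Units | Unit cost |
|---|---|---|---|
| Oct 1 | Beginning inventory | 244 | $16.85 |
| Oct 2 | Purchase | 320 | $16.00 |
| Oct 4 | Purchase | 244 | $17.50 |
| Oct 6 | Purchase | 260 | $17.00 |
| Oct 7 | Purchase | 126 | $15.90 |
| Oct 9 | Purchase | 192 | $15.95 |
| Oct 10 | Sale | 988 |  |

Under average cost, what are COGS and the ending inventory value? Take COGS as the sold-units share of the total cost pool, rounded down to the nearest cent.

Oct 10, sell 988: 988/1386 × $22,987.20 → $16,386.25
Ending inventory (cost pool remaining) = $6,600.95
Check: goods available $22,987.20 = COGS $16,386.25 + ending $6,600.95

COGS = $16,386.25; ending inventory = $6,600.95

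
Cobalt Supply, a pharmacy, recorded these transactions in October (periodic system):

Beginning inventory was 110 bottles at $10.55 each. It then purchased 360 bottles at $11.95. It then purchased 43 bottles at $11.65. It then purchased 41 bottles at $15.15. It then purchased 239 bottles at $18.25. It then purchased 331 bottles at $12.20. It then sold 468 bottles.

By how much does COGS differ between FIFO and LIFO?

FIFO COGS: 110 @ $10.55 + 358 @ $11.95 = $5,438.60
LIFO COGS: 331 @ $12.20 + 137 @ $18.25 = $6,538.45
Difference = |$5,438.60 − $6,538.45| = $1,099.85

$1,099.85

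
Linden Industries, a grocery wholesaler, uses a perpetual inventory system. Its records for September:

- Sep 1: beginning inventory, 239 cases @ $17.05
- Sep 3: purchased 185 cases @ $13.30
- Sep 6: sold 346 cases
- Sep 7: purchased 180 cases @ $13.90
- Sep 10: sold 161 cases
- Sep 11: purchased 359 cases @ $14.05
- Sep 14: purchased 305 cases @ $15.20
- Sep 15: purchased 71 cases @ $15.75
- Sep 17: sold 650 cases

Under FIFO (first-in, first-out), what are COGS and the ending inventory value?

Sep 6, 346 sold [FIFO — oldest first]: 239 @ $17.05 + 107 @ $13.30 = $5,498.05
Sep 10, 161 sold [FIFO — oldest first]: 78 @ $13.30 + 83 @ $13.90 = $2,191.10
Sep 17, 650 sold [FIFO — oldest first]: 97 @ $13.90 + 359 @ $14.05 + 194 @ $15.20 = $9,341.05
Total COGS = $5,498.05 + $2,191.10 + $9,341.05 = $17,030.20
Ending inventory: 111 @ $15.20 + 71 @ $15.75 = $2,805.45

COGS = $17,030.20; ending inventory = $2,805.45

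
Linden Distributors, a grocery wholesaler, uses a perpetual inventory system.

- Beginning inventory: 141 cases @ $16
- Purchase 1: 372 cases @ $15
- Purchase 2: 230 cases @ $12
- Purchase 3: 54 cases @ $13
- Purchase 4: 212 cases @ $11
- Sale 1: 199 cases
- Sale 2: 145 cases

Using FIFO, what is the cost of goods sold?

Sale 1 (199) [FIFO — oldest first]: 141 @ $16 + 58 @ $15 = $3,126
Sale 2 (145) [FIFO — oldest first]: 145 @ $15 = $2,175
Total COGS = $3,126 + $2,175 = $5,301
Ending inventory: 169 @ $15 + 230 @ $12 + 54 @ $13 + 212 @ $11 = $8,329

COGS = $5,301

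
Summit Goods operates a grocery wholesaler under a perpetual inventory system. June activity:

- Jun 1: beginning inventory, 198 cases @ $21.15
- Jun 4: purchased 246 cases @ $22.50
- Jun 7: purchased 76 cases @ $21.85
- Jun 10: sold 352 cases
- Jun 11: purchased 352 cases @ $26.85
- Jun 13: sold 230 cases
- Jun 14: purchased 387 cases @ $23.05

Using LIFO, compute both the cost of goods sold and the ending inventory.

COGS = $14,005.60; ending inventory = $15,749.25

Jun 10, 352 sold [LIFO — newest first]: 76 @ $21.85 + 246 @ $22.50 + 30 @ $21.15 = $7,830.10
Jun 13, 230 sold [LIFO — newest first]: 230 @ $26.85 = $6,175.50
Total COGS = $7,830.10 + $6,175.50 = $14,005.60
Ending inventory: 168 @ $21.15 + 122 @ $26.85 + 387 @ $23.05 = $15,749.25
Check: goods available $29,754.85 = COGS $14,005.60 + ending $15,749.25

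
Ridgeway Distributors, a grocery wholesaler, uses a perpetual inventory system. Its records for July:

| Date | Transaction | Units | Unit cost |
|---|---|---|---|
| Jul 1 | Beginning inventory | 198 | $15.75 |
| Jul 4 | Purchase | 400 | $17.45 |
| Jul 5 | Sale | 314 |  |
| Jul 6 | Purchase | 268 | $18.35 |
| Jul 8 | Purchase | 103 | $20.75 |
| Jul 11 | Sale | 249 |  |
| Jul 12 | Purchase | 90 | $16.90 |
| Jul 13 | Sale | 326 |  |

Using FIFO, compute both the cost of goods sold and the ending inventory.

Jul 5, 314 sold [FIFO — oldest first]: 198 @ $15.75 + 116 @ $17.45 = $5,142.70
Jul 11, 249 sold [FIFO — oldest first]: 249 @ $17.45 = $4,345.05
Jul 13, 326 sold [FIFO — oldest first]: 35 @ $17.45 + 268 @ $18.35 + 23 @ $20.75 = $6,005.80
Total COGS = $5,142.70 + $4,345.05 + $6,005.80 = $15,493.55
Ending inventory: 80 @ $20.75 + 90 @ $16.90 = $3,181.00

COGS = $15,493.55; ending inventory = $3,181.00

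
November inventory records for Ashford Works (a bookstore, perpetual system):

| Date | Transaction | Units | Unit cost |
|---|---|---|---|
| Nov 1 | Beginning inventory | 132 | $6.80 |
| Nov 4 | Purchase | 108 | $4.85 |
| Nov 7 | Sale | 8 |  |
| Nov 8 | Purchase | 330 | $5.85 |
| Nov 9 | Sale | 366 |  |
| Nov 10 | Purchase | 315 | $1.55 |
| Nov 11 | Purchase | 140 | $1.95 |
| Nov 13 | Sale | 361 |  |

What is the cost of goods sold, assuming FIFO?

COGS = $3,607.65

Nov 7, 8 sold [FIFO — oldest first]: 8 @ $6.80 = $54.40
Nov 9, 366 sold [FIFO — oldest first]: 124 @ $6.80 + 108 @ $4.85 + 134 @ $5.85 = $2,150.90
Nov 13, 361 sold [FIFO — oldest first]: 196 @ $5.85 + 165 @ $1.55 = $1,402.35
Total COGS = $54.40 + $2,150.90 + $1,402.35 = $3,607.65
Ending inventory: 150 @ $1.55 + 140 @ $1.95 = $505.50
Check: goods available $4,113.15 = COGS $3,607.65 + ending $505.50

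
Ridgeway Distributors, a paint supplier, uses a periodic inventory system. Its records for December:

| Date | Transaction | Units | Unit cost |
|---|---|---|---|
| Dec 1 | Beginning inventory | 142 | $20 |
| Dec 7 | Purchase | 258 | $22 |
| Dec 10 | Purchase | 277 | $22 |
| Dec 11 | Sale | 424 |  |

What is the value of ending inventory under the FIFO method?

Ending inventory = $5,566

Dec 11, 424 sold [FIFO — oldest first]: 142 @ $20 + 258 @ $22 + 24 @ $22 = $9,044
Ending inventory: 253 @ $22 = $5,566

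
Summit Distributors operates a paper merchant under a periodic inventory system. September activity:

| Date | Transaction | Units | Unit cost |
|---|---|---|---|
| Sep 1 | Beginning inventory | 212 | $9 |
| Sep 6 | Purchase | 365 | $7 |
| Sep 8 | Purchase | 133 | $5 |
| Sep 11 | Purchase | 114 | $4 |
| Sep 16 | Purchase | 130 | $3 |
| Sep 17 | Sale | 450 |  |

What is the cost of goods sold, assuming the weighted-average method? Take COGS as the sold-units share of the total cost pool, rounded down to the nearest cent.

COGS = $2,817.92

Sep 17, sell 450: 450/954 × $5,974.00 → $2,817.92
Ending inventory (cost pool remaining) = $3,156.08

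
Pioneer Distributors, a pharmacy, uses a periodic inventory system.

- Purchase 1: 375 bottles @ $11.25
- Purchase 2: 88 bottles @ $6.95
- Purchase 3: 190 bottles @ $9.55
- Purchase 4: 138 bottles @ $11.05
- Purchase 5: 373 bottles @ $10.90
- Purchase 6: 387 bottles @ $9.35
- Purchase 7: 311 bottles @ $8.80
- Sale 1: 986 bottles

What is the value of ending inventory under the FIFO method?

Sale 1 (986) [FIFO — oldest first]: 375 @ $11.25 + 88 @ $6.95 + 190 @ $9.55 + 138 @ $11.05 + 195 @ $10.90 = $10,295.25
Ending inventory: 178 @ $10.90 + 387 @ $9.35 + 311 @ $8.80 = $8,295.45
Check: goods available $18,590.70 = COGS $10,295.25 + ending $8,295.45

Ending inventory = $8,295.45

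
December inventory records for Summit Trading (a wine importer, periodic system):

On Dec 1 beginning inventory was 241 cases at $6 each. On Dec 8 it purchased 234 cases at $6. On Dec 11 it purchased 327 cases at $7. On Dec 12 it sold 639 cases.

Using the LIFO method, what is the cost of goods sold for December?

COGS = $4,161

Dec 12, 639 sold [LIFO — newest first]: 327 @ $7 + 234 @ $6 + 78 @ $6 = $4,161
Ending inventory: 163 @ $6 = $978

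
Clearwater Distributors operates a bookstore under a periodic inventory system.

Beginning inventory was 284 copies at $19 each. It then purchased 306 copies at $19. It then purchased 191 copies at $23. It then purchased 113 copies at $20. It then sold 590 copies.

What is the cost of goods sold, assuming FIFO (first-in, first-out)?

Sale 1 (590) [FIFO — oldest first]: 284 @ $19 + 306 @ $19 = $11,210
Ending inventory: 191 @ $23 + 113 @ $20 = $6,653

COGS = $11,210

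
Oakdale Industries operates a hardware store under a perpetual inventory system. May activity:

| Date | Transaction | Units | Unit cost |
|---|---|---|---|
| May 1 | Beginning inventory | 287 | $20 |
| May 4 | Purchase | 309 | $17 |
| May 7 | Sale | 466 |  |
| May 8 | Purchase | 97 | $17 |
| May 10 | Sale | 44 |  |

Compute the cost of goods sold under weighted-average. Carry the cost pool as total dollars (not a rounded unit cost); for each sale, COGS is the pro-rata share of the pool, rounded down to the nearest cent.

After May 1: 287 on hand, pool $5,740.00 (≈ $20.0000 each)
After May 4: 596 on hand, pool $10,993.00 (≈ $18.4446 each)
May 7, sell 466: 466/596 × $10,993.00 → $8,595.19
After May 8: 227 on hand, pool $4,046.81 (≈ $17.8274 each)
May 10, sell 44: 44/227 × $4,046.81 → $784.40
Total COGS = $8,595.19 + $784.40 = $9,379.59
Ending inventory (cost pool remaining) = $3,262.41

COGS = $9,379.59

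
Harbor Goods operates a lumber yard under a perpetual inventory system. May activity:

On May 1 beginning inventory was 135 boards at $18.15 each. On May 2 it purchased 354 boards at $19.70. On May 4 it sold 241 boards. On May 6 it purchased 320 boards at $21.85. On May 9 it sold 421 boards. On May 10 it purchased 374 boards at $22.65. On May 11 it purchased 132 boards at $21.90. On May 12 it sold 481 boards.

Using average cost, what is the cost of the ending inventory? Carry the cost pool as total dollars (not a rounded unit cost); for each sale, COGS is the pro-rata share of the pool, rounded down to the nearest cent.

After May 1: 135 on hand, pool $2,450.25 (≈ $18.1500 each)
After May 2: 489 on hand, pool $9,424.05 (≈ $19.2721 each)
May 4, sell 241: 241/489 × $9,424.05 → $4,644.57
After May 6: 568 on hand, pool $11,771.48 (≈ $20.7244 each)
May 9, sell 421: 421/568 × $11,771.48 → $8,724.98
After May 10: 521 on hand, pool $11,517.60 (≈ $22.1067 each)
After May 11: 653 on hand, pool $14,408.40 (≈ $22.0649 each)
May 12, sell 481: 481/653 × $14,408.40 → $10,613.23
Total COGS = $4,644.57 + $8,724.98 + $10,613.23 = $23,982.78
Ending inventory (cost pool remaining) = $3,795.17
Check: goods available $27,777.95 = COGS $23,982.78 + ending $3,795.17

Ending inventory = $3,795.17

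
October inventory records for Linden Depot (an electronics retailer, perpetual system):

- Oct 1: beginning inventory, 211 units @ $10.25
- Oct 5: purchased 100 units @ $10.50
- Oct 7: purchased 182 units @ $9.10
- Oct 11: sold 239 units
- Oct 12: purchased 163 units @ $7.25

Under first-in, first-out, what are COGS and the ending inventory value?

Oct 11, 239 sold [FIFO — oldest first]: 211 @ $10.25 + 28 @ $10.50 = $2,456.75
Ending inventory: 72 @ $10.50 + 182 @ $9.10 + 163 @ $7.25 = $3,593.95

COGS = $2,456.75; ending inventory = $3,593.95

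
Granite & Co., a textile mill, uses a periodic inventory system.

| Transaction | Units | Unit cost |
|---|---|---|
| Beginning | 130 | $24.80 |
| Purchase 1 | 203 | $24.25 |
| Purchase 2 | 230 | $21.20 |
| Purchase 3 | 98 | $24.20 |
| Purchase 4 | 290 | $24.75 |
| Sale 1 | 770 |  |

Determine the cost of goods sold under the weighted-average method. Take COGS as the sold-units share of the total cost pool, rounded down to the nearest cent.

Sale 1, sell 770: 770/951 × $22,571.85 → $18,275.84
Ending inventory (cost pool remaining) = $4,296.01
Check: goods available $22,571.85 = COGS $18,275.84 + ending $4,296.01

COGS = $18,275.84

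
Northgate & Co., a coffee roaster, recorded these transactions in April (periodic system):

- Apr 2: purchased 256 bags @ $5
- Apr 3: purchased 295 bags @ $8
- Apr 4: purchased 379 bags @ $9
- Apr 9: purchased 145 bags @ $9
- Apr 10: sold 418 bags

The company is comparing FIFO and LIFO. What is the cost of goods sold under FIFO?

FIFO COGS: 256 @ $5 + 162 @ $8 = $2,576
LIFO COGS: 145 @ $9 + 273 @ $9 = $3,762

COGS = $2,576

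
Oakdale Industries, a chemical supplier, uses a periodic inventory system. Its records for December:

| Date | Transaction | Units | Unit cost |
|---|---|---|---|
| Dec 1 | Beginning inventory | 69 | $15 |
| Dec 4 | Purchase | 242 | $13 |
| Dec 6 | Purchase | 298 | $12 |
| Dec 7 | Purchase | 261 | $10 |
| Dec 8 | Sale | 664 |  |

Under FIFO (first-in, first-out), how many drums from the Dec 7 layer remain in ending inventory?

Dec 8, 664 sold [FIFO — oldest first]: 69 @ $15 + 242 @ $13 + 298 @ $12 + 55 @ $10 = $8,307
Ending inventory: 206 @ $10 = $2,060

206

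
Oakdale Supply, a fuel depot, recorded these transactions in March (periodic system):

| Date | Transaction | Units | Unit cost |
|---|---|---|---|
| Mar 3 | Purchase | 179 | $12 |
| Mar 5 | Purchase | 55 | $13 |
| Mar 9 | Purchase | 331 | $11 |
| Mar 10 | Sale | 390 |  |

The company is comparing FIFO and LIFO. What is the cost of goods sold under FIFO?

FIFO COGS: 179 @ $12 + 55 @ $13 + 156 @ $11 = $4,579
LIFO COGS: 331 @ $11 + 55 @ $13 + 4 @ $12 = $4,404

COGS = $4,579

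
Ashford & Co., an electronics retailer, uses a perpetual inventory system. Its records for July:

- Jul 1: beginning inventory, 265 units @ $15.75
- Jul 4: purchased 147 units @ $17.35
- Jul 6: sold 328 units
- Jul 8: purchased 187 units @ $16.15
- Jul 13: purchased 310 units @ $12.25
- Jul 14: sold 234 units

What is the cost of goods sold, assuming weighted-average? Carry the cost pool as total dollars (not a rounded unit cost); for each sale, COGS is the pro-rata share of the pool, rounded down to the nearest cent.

After Jul 1: 265 on hand, pool $4,173.75 (≈ $15.7500 each)
After Jul 4: 412 on hand, pool $6,724.20 (≈ $16.3209 each)
Jul 6, sell 328: 328/412 × $6,724.20 → $5,353.24
After Jul 8: 271 on hand, pool $4,391.01 (≈ $16.2030 each)
After Jul 13: 581 on hand, pool $8,188.51 (≈ $14.0938 each)
Jul 14, sell 234: 234/581 × $8,188.51 → $3,297.95
Total COGS = $5,353.24 + $3,297.95 = $8,651.19
Ending inventory (cost pool remaining) = $4,890.56
Check: goods available $13,541.75 = COGS $8,651.19 + ending $4,890.56

COGS = $8,651.19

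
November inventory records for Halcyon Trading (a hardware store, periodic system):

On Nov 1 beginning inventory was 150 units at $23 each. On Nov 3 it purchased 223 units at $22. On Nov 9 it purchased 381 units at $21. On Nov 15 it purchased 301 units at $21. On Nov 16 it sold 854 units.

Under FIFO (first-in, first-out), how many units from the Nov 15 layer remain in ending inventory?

201

Nov 16, 854 sold [FIFO — oldest first]: 150 @ $23 + 223 @ $22 + 381 @ $21 + 100 @ $21 = $18,457
Ending inventory: 201 @ $21 = $4,221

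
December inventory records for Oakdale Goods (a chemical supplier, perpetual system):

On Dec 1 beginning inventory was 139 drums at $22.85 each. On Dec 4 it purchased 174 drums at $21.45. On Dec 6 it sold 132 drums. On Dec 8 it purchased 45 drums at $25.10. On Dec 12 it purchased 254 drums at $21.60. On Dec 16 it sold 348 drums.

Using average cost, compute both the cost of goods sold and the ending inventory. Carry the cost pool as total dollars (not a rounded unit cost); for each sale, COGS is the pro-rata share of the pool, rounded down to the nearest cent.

COGS = $10,606.35; ending inventory = $2,918.00

After Dec 1: 139 on hand, pool $3,176.15 (≈ $22.8500 each)
After Dec 4: 313 on hand, pool $6,908.45 (≈ $22.0717 each)
Dec 6, sell 132: 132/313 × $6,908.45 → $2,913.46
After Dec 8: 226 on hand, pool $5,124.49 (≈ $22.6747 each)
After Dec 12: 480 on hand, pool $10,610.89 (≈ $22.1060 each)
Dec 16, sell 348: 348/480 × $10,610.89 → $7,692.89
Total COGS = $2,913.46 + $7,692.89 = $10,606.35
Ending inventory (cost pool remaining) = $2,918.00
Check: goods available $13,524.35 = COGS $10,606.35 + ending $2,918.00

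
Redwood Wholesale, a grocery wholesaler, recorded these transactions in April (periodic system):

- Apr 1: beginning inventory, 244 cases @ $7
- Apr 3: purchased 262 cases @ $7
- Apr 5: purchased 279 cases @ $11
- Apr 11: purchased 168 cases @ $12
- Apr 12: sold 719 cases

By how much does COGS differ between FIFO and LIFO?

FIFO COGS: 244 @ $7 + 262 @ $7 + 213 @ $11 = $5,885
LIFO COGS: 168 @ $12 + 279 @ $11 + 262 @ $7 + 10 @ $7 = $6,989
Difference = |$5,885 − $6,989| = $1,104

$1,104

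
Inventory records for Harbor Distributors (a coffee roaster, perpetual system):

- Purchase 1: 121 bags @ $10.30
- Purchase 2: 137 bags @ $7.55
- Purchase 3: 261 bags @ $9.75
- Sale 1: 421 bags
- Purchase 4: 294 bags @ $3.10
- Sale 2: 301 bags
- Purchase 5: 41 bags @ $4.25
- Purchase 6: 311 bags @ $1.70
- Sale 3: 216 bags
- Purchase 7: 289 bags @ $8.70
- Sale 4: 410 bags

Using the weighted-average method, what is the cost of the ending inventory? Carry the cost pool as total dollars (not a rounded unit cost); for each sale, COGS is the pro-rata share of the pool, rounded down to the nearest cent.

After Purchase 1: 121 on hand, pool $1,246.30 (≈ $10.3000 each)
After Purchase 2: 258 on hand, pool $2,280.65 (≈ $8.8397 each)
After Purchase 3: 519 on hand, pool $4,825.40 (≈ $9.2975 each)
Sale 1, sell 421: 421/519 × $4,825.40 → $3,914.24
After Purchase 4: 392 on hand, pool $1,822.56 (≈ $4.6494 each)
Sale 2, sell 301: 301/392 × $1,822.56 → $1,399.46
After Purchase 5: 132 on hand, pool $597.35 (≈ $4.5254 each)
After Purchase 6: 443 on hand, pool $1,126.05 (≈ $2.5419 each)
Sale 3, sell 216: 216/443 × $1,126.05 → $549.04
After Purchase 7: 516 on hand, pool $3,091.31 (≈ $5.9909 each)
Sale 4, sell 410: 410/516 × $3,091.31 → $2,456.27
Total COGS = $3,914.24 + $1,399.46 + $549.04 + $2,456.27 = $8,319.01
Ending inventory (cost pool remaining) = $635.04

Ending inventory = $635.04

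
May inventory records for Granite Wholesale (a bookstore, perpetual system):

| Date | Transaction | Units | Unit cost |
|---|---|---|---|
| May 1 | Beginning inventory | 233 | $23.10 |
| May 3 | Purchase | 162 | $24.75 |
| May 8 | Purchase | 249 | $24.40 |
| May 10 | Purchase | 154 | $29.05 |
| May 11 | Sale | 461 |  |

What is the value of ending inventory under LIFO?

May 11, 461 sold [LIFO — newest first]: 154 @ $29.05 + 249 @ $24.40 + 58 @ $24.75 = $11,984.80
Ending inventory: 233 @ $23.10 + 104 @ $24.75 = $7,956.30

Ending inventory = $7,956.30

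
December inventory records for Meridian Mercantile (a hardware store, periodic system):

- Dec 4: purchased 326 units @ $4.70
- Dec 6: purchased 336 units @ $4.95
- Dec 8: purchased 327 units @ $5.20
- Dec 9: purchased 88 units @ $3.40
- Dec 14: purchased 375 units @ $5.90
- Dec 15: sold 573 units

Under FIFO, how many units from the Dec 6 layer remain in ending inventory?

89

Dec 15, 573 sold [FIFO — oldest first]: 326 @ $4.70 + 247 @ $4.95 = $2,754.85
Ending inventory: 89 @ $4.95 + 327 @ $5.20 + 88 @ $3.40 + 375 @ $5.90 = $4,652.65
Check: goods available $7,407.50 = COGS $2,754.85 + ending $4,652.65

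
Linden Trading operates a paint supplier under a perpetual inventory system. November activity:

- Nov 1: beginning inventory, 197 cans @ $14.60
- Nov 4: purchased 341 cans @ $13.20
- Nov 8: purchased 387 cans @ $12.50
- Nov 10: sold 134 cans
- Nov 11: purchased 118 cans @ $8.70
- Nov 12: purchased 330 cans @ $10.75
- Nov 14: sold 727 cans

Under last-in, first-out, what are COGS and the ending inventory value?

Nov 10, 134 sold [LIFO — newest first]: 134 @ $12.50 = $1,675.00
Nov 14, 727 sold [LIFO — newest first]: 330 @ $10.75 + 118 @ $8.70 + 253 @ $12.50 + 26 @ $13.20 = $8,079.80
Total COGS = $1,675.00 + $8,079.80 = $9,754.80
Ending inventory: 197 @ $14.60 + 315 @ $13.20 = $7,034.20

COGS = $9,754.80; ending inventory = $7,034.20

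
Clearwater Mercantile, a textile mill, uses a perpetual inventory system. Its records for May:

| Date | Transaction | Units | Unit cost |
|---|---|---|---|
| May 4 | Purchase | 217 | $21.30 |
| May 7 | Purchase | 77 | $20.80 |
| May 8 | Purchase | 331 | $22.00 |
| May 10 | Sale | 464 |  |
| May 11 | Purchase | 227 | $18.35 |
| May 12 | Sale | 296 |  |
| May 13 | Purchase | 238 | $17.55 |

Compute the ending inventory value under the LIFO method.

Ending inventory = $6,136.50

May 10, 464 sold [LIFO — newest first]: 331 @ $22.00 + 77 @ $20.80 + 56 @ $21.30 = $10,076.40
May 12, 296 sold [LIFO — newest first]: 227 @ $18.35 + 69 @ $21.30 = $5,635.15
Total COGS = $10,076.40 + $5,635.15 = $15,711.55
Ending inventory: 92 @ $21.30 + 238 @ $17.55 = $6,136.50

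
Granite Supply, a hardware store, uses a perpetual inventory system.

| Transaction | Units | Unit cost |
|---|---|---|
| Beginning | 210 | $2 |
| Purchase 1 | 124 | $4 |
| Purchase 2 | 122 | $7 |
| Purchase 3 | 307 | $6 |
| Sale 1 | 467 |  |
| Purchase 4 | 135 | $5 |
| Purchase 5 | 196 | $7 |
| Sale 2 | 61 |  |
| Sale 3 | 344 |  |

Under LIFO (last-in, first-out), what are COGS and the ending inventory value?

Sale 1 (467) [LIFO — newest first]: 307 @ $6 + 122 @ $7 + 38 @ $4 = $2,848
Sale 2 (61) [LIFO — newest first]: 61 @ $7 = $427
Sale 3 (344) [LIFO — newest first]: 135 @ $7 + 135 @ $5 + 74 @ $4 = $1,916
Total COGS = $2,848 + $427 + $1,916 = $5,191
Ending inventory: 210 @ $2 + 12 @ $4 = $468
Check: goods available $5,659 = COGS $5,191 + ending $468

COGS = $5,191; ending inventory = $468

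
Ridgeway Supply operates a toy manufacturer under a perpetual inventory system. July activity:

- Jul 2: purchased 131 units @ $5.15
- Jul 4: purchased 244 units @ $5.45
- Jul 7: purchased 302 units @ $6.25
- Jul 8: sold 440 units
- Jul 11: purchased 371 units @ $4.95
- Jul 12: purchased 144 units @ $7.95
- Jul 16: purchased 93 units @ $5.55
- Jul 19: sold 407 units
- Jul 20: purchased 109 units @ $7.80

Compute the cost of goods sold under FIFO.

Jul 8, 440 sold [FIFO — oldest first]: 131 @ $5.15 + 244 @ $5.45 + 65 @ $6.25 = $2,410.70
Jul 19, 407 sold [FIFO — oldest first]: 237 @ $6.25 + 170 @ $4.95 = $2,322.75
Total COGS = $2,410.70 + $2,322.75 = $4,733.45
Ending inventory: 201 @ $4.95 + 144 @ $7.95 + 93 @ $5.55 + 109 @ $7.80 = $3,506.10
Check: goods available $8,239.55 = COGS $4,733.45 + ending $3,506.10

COGS = $4,733.45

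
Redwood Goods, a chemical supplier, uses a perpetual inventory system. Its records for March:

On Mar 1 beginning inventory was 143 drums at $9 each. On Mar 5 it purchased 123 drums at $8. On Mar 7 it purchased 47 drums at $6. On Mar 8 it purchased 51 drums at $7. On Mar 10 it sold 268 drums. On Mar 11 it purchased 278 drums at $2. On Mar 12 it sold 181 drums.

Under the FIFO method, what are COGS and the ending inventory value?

COGS = $3,080; ending inventory = $386

Mar 10, 268 sold [FIFO — oldest first]: 143 @ $9 + 123 @ $8 + 2 @ $6 = $2,283
Mar 12, 181 sold [FIFO — oldest first]: 45 @ $6 + 51 @ $7 + 85 @ $2 = $797
Total COGS = $2,283 + $797 = $3,080
Ending inventory: 193 @ $2 = $386
Check: goods available $3,466 = COGS $3,080 + ending $386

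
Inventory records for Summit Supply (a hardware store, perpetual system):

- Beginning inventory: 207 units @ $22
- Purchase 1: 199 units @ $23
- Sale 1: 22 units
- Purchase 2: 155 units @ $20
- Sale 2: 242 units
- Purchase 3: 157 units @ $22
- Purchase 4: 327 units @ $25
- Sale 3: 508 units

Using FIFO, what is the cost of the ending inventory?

Sale 1 (22) [FIFO — oldest first]: 22 @ $22 = $484
Sale 2 (242) [FIFO — oldest first]: 185 @ $22 + 57 @ $23 = $5,381
Sale 3 (508) [FIFO — oldest first]: 142 @ $23 + 155 @ $20 + 157 @ $22 + 54 @ $25 = $11,170
Total COGS = $484 + $5,381 + $11,170 = $17,035
Ending inventory: 273 @ $25 = $6,825
Check: goods available $23,860 = COGS $17,035 + ending $6,825

Ending inventory = $6,825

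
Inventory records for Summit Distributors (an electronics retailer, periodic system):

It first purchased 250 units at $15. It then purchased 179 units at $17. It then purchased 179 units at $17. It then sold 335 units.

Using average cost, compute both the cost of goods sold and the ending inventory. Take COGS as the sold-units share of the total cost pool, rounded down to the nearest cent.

Sale 1, sell 335: 335/608 × $9,836.00 → $5,419.50
Ending inventory (cost pool remaining) = $4,416.50

COGS = $5,419.50; ending inventory = $4,416.50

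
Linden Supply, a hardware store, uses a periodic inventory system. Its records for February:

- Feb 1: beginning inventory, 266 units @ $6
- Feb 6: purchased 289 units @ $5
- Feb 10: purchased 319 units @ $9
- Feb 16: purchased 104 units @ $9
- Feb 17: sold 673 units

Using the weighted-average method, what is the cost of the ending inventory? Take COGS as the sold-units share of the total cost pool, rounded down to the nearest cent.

Feb 17, sell 673: 673/978 × $6,848.00 → $4,712.37
Ending inventory (cost pool remaining) = $2,135.63
Check: goods available $6,848.00 = COGS $4,712.37 + ending $2,135.63

Ending inventory = $2,135.63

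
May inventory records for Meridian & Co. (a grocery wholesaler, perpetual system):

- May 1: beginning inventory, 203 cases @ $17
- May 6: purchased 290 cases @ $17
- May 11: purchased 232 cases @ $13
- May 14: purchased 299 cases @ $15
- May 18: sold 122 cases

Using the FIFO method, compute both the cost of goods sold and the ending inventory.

COGS = $2,074; ending inventory = $13,808

May 18, 122 sold [FIFO — oldest first]: 122 @ $17 = $2,074
Ending inventory: 81 @ $17 + 290 @ $17 + 232 @ $13 + 299 @ $15 = $13,808
Check: goods available $15,882 = COGS $2,074 + ending $13,808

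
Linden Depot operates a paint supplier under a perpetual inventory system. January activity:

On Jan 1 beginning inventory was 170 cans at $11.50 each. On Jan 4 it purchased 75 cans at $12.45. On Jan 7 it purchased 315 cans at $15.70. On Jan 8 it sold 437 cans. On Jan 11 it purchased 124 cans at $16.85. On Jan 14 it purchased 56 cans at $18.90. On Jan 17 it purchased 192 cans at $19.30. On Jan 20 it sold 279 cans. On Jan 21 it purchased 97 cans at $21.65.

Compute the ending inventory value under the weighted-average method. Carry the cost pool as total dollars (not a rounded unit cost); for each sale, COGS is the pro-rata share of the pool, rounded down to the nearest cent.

Ending inventory = $5,841.50

After Jan 1: 170 on hand, pool $1,955.00 (≈ $11.5000 each)
After Jan 4: 245 on hand, pool $2,888.75 (≈ $11.7908 each)
After Jan 7: 560 on hand, pool $7,834.25 (≈ $13.9897 each)
Jan 8, sell 437: 437/560 × $7,834.25 → $6,113.51
After Jan 11: 247 on hand, pool $3,810.14 (≈ $15.4257 each)
After Jan 14: 303 on hand, pool $4,868.54 (≈ $16.0678 each)
After Jan 17: 495 on hand, pool $8,574.14 (≈ $17.3215 each)
Jan 20, sell 279: 279/495 × $8,574.14 → $4,832.69
After Jan 21: 313 on hand, pool $5,841.50 (≈ $18.6629 each)
Total COGS = $6,113.51 + $4,832.69 = $10,946.20
Ending inventory (cost pool remaining) = $5,841.50
Check: goods available $16,787.70 = COGS $10,946.20 + ending $5,841.50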